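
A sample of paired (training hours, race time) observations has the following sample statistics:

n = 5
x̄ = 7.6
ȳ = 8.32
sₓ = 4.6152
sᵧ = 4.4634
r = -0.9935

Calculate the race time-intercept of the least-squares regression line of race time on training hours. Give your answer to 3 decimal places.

15.622

b = r · sᵧ/sₓ = -0.9935 · 4.4634/4.6152 = -0.960822
a = ȳ − b·x̄ = 8.32 − (-0.960822)·7.6 = 15.622251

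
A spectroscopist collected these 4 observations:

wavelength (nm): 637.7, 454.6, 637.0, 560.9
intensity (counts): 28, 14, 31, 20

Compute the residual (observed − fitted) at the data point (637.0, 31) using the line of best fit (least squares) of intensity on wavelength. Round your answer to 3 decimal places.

n = 4, Σx = 2290.2, Σy = 93, Σxy = 55185, Σx² = 1333700.26
Sxx = Σx² − (Σx)²/n = 1333700.26 − 1311254.01 = 22446.25
Sxy = Σxy − (Σx)(Σy)/n = 55185 − 53247.15 = 1937.85
b = Sxy/Sxx = 1937.85/22446.25 = 0.086333
a = ȳ − b·x̄ = 23.25 − 0.086333·572.55 = -26.179906
ŷ(637.0) = -26.179906 + 0.086333·637 = 28.814156
residual = y − ŷ = 31 − 28.814156 = 2.185844

2.186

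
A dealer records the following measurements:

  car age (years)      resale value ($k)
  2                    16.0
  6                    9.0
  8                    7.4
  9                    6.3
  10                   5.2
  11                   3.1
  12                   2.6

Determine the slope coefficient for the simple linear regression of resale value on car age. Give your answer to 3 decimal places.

n = 7, Σx = 58, Σy = 49.6, Σxy = 319.2, Σx² = 550
Sxx = Σx² − (Σx)²/n = 550 − 480.571429 = 69.428571
Sxy = Σxy − (Σx)(Σy)/n = 319.2 − 410.971429 = -91.771429
b = Sxy/Sxx = -91.771429/69.428571 = -1.321811

-1.322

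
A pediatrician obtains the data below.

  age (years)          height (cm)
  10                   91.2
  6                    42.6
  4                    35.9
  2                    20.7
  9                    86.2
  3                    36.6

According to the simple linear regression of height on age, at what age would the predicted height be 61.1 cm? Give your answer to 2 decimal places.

n = 6, Σx = 34, Σy = 313.2, Σxy = 2238.2, Σx² = 246
Sxx = Σx² − (Σx)²/n = 246 − 192.666667 = 53.333333
Sxy = Σxy − (Σx)(Σy)/n = 2238.2 − 1774.8 = 463.4
b = Sxy/Sxx = 463.4/53.333333 = 8.68875
a = ȳ − b·x̄ = 52.2 − 8.68875·5.666667 = 2.96375
Set a + b·x = 61.1: x = (61.1 − 2.96375) / 8.68875 = 6.690980

6.69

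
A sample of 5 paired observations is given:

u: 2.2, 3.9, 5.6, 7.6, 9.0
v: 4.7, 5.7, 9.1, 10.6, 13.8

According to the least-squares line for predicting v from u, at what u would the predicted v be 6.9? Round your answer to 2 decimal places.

n = 5, Σx = 28.3, Σy = 43.9, Σxy = 288.29, Σx² = 190.17
Sxx = Σx² − (Σx)²/n = 190.17 − 160.178 = 29.992
Sxy = Σxy − (Σx)(Σy)/n = 288.29 − 248.474 = 39.816
b = Sxy/Sxx = 39.816/29.992 = 1.327554
a = ȳ − b·x̄ = 8.78 − 1.327554·5.66 = 1.266044
Set a + b·x = 6.9: x = (6.9 − 1.266044) / 1.327554 = 4.243862

4.24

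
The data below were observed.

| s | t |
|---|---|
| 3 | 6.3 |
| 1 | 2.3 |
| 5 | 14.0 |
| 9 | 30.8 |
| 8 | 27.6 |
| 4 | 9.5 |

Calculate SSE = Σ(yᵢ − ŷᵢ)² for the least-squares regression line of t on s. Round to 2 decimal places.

13.11

n = 6, Σx = 30, Σy = 90.5, Σxy = 627.2, Σx² = 196, Σy² = 2041.63
Sxx = Σx² − (Σx)²/n = 196 − 150 = 46
Sxy = Σxy − (Σx)(Σy)/n = 627.2 − 452.5 = 174.7
Syy = Σy² − (Σy)²/n = 2041.63 − 1365.041667 = 676.588333
b = Sxy/Sxx = 174.7/46 = 3.797826
SSE = Syy − b·Sxy = 676.588333 − 3.797826·174.7 = 13.108116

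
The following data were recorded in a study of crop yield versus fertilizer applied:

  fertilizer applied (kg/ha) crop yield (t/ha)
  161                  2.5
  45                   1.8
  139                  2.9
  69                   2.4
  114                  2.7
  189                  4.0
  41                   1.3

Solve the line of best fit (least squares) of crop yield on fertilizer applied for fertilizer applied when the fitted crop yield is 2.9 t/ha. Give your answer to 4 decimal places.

n = 7, Σx = 758, Σy = 17.6, Σxy = 2169.3, Σx² = 102426
Sxx = Σx² − (Σx)²/n = 102426 − 82080.571429 = 20345.428571
Sxy = Σxy − (Σx)(Σy)/n = 2169.3 − 1905.828571 = 263.471429
b = Sxy/Sxx = 263.471429/20345.428571 = 0.012950
a = ȳ − b·x̄ = 2.514286 − 0.012950·108.285714 = 1.111996
Set a + b·x = 2.9: x = (2.9 − 1.111996) / 0.012950 = 138.070813

138.0708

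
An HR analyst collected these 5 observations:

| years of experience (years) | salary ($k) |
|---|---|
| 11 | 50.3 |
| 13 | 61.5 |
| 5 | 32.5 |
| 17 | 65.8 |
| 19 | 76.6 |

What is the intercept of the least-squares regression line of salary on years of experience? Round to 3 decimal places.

18.102

n = 5, Σx = 65, Σy = 286.7, Σxy = 4089.3, Σx² = 965
Sxx = Σx² − (Σx)²/n = 965 − 845 = 120
Sxy = Σxy − (Σx)(Σy)/n = 4089.3 − 3727.1 = 362.2
b = Sxy/Sxx = 362.2/120 = 3.018333
a = ȳ − b·x̄ = 57.34 − 3.018333·13 = 18.101667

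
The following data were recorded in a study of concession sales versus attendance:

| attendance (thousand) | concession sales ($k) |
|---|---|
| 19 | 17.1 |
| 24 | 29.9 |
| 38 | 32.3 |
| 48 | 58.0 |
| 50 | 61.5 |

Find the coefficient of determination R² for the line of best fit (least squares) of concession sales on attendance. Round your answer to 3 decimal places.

n = 5, Σx = 179, Σy = 198.8, Σxy = 8128.9, Σx² = 7185, Σy² = 9375.96
Sxx = Σx² − (Σx)²/n = 7185 − 6408.2 = 776.8
Sxy = Σxy − (Σx)(Σy)/n = 8128.9 − 7117.04 = 1011.86
Syy = Σy² − (Σy)²/n = 9375.96 − 7904.288 = 1471.672
R² = Sxy²/(Sxx·Syy) = (1011.86)²/(776.8·1471.672) = 0.895613

0.896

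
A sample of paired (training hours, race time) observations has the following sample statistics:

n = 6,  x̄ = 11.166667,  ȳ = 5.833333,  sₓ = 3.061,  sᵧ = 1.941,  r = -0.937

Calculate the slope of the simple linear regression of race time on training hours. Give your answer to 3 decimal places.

-0.594

b = r · sᵧ/sₓ = -0.937 · 1.941/3.061 = -0.594158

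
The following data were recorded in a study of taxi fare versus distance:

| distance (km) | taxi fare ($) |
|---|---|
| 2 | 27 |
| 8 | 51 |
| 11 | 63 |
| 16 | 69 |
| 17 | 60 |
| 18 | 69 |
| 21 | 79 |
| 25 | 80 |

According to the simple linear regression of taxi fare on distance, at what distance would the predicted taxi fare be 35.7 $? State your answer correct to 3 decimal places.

2.549

n = 8, Σx = 118, Σy = 498, Σxy = 8180, Σx² = 2124
Sxx = Σx² − (Σx)²/n = 2124 − 1740.5 = 383.5
Sxy = Σxy − (Σx)(Σy)/n = 8180 − 7345.5 = 834.5
b = Sxy/Sxx = 834.5/383.5 = 2.176010
a = ȳ − b·x̄ = 62.25 − 2.176010·14.75 = 30.153846
Set a + b·x = 35.7: x = (35.7 − 30.153846) / 2.176010 = 2.548772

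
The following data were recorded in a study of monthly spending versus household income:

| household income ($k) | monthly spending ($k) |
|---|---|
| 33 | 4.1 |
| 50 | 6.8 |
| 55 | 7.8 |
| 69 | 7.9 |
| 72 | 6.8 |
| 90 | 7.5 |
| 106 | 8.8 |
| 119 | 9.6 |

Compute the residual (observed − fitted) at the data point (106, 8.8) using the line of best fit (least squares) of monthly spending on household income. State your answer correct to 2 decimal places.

n = 8, Σx = 594, Σy = 59.3, Σxy = 4689.2, Σx² = 50056
Sxx = Σx² − (Σx)²/n = 50056 − 44104.5 = 5951.5
Sxy = Σxy − (Σx)(Σy)/n = 4689.2 − 4403.025 = 286.175
b = Sxy/Sxx = 286.175/5951.5 = 0.048085
a = ȳ − b·x̄ = 7.4125 − 0.048085·74.25 = 3.842225
ŷ(106) = 3.842225 + 0.048085·106 = 8.939183
residual = y − ŷ = 8.8 − 8.939183 = -0.139183

-0.14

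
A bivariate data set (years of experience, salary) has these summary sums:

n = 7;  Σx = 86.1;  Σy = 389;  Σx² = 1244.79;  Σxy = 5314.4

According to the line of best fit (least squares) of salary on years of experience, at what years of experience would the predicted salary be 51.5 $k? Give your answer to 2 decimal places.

10.87

Sxx = Σx² − (Σx)²/n = 1244.79 − 1059.03 = 185.76
Sxy = Σxy − (Σx)(Σy)/n = 5314.4 − 4784.7 = 529.7
b = Sxy/Sxx = 529.7/185.76 = 2.851529
a = ȳ − b·x̄ = 55.571429 − 2.851529·12.3 = 20.497624
Set a + b·x = 51.5: x = (51.5 − 20.497624) / 2.851529 = 10.872195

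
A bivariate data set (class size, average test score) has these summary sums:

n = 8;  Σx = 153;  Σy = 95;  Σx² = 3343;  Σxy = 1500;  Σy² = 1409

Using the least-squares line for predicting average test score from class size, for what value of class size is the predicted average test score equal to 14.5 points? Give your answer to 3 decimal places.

15.672

Sxx = Σx² − (Σx)²/n = 3343 − 2926.125 = 416.875
Sxy = Σxy − (Σx)(Σy)/n = 1500 − 1816.875 = -316.875
b = Sxy/Sxx = -316.875/416.875 = -0.760120
a = ȳ − b·x̄ = 11.875 − (-0.760120)·19.125 = 26.412294
Set a + b·x = 14.5: x = (14.5 − 26.412294) / (-0.760120) = 15.671598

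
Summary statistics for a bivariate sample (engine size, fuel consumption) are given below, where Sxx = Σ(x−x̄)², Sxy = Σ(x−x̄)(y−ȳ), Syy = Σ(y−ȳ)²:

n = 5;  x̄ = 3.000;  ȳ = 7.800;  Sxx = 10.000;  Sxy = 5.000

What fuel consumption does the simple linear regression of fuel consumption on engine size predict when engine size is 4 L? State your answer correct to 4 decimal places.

8.3000

b = Sxy/Sxx = 5/10 = 0.5
a = ȳ − b·x̄ = 7.8 − 0.5·3 = 6.3
ŷ(4) = a + b·4 = 6.3 + 0.5·4 = 8.3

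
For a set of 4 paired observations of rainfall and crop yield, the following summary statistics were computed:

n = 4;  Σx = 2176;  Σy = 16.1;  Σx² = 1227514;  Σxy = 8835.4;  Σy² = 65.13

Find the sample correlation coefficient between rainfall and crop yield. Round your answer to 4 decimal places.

Sxx = Σx² − (Σx)²/n = 1227514 − 1183744 = 43770
Sxy = Σxy − (Σx)(Σy)/n = 8835.4 − 8758.4 = 77
Syy = Σy² − (Σy)²/n = 65.13 − 64.8025 = 0.3275
r = Sxy/√(Sxx·Syy) = 77/√(14334.675) = 77/119.727503 = 0.643127

0.6431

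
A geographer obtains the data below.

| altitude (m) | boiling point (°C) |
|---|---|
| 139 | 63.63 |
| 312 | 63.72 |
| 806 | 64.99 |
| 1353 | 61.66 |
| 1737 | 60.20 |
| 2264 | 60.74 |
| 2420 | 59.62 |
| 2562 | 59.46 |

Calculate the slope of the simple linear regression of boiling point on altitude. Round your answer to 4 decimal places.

-0.0020

n = 8, Σx = 11593, Σy = 494.02, Σxy = 703232.81, Σx² = 23160019
Sxx = Σx² − (Σx)²/n = 23160019 − 16799706.125 = 6360312.875
Sxy = Σxy − (Σx)(Σy)/n = 703232.81 − 715896.7325 = -12663.9225
b = Sxy/Sxx = -12663.9225/6360312.875 = -0.001991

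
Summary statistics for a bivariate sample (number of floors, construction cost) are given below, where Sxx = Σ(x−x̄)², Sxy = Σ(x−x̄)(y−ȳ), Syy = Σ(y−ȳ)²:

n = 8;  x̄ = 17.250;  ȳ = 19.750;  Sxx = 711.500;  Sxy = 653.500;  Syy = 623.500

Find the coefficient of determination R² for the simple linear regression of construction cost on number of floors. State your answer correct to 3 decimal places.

R² = Sxy²/(Sxx·Syy) = (653.5)²/(711.5·623.5) = 0.962675

0.963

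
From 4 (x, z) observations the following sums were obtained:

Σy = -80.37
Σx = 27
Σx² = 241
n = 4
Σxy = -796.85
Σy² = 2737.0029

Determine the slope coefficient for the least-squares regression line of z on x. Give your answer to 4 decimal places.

Sxx = Σx² − (Σx)²/n = 241 − 182.25 = 58.75
Sxy = Σxy − (Σx)(Σy)/n = -796.85 − (-542.4975) = -254.3525
b = Sxy/Sxx = -254.3525/58.75 = -4.329404

-4.3294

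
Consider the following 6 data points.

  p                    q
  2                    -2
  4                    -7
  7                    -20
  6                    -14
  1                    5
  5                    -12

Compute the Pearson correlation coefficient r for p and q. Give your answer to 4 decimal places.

-0.9893

n = 6, Σx = 25, Σy = -50, Σxy = -311, Σx² = 131, Σy² = 818
Sxx = Σx² − (Σx)²/n = 131 − 104.166667 = 26.833333
Sxy = Σxy − (Σx)(Σy)/n = -311 − (-208.333333) = -102.666667
Syy = Σy² − (Σy)²/n = 818 − 416.666667 = 401.333333
r = Sxy/√(Sxx·Syy) = -102.666667/√(10769.111111) = -102.666667/103.774328 = -0.989326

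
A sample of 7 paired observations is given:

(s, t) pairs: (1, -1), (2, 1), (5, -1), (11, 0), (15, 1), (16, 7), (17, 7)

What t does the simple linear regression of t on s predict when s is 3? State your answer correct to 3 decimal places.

n = 7, Σx = 67, Σy = 14, Σxy = 242, Σx² = 921
Sxx = Σx² − (Σx)²/n = 921 − 641.285714 = 279.714286
Sxy = Σxy − (Σx)(Σy)/n = 242 − 134 = 108
b = Sxy/Sxx = 108/279.714286 = 0.386108
a = ȳ − b·x̄ = 2 − 0.386108·9.571429 = -1.695608
ŷ(3) = a + b·3 = -1.695608 + 0.386108·3 = -0.537283

-0.537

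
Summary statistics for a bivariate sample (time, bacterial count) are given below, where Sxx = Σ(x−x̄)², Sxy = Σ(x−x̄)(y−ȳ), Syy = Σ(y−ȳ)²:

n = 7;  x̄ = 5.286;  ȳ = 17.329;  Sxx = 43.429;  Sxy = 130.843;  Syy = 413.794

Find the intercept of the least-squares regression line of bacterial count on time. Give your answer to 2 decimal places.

1.40

b = Sxy/Sxx = 130.843/43.429 = 3.012803
a = ȳ − b·x̄ = 17.329 − 3.012803·5.286 = 1.403326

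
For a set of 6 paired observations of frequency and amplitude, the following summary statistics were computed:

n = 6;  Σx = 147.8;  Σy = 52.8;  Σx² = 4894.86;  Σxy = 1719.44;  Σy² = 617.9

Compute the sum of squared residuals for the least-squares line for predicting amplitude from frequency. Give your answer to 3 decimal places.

13.399

Sxx = Σx² − (Σx)²/n = 4894.86 − 3640.806667 = 1254.053333
Sxy = Σxy − (Σx)(Σy)/n = 1719.44 − 1300.64 = 418.8
Syy = Σy² − (Σy)²/n = 617.9 − 464.64 = 153.26
b = Sxy/Sxx = 418.8/1254.053333 = 0.333957
SSE = Syy − b·Sxy = 153.26 − 0.333957·418.8 = 13.398771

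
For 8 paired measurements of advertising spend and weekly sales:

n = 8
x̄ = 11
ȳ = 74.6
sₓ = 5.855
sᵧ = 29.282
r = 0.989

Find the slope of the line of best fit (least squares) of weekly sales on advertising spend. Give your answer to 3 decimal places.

b = r · sᵧ/sₓ = 0.989 · 29.282/5.855 = 4.946182

4.946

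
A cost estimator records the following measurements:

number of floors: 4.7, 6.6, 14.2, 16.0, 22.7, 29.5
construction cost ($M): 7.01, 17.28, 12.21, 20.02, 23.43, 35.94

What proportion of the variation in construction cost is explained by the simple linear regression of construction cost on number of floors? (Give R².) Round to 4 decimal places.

0.8033

n = 6, Σx = 93.7, Σy = 115.89, Σxy = 2232.788, Σx² = 1908.83, Σy² = 2738.2715
Sxx = Σx² − (Σx)²/n = 1908.83 − 1463.281667 = 445.548333
Sxy = Σxy − (Σx)(Σy)/n = 2232.788 − 1809.8155 = 422.9725
Syy = Σy² − (Σy)²/n = 2738.2715 − 2238.41535 = 499.85615
R² = Sxy²/(Sxx·Syy) = (422.9725)²/(445.548333·499.85615) = 0.803312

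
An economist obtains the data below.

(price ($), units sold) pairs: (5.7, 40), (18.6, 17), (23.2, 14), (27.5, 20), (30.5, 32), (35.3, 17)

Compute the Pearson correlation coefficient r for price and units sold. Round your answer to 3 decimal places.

-0.539

n = 6, Σx = 140.8, Σy = 140, Σxy = 2995.1, Σx² = 3849.28, Σy² = 3798
Sxx = Σx² − (Σx)²/n = 3849.28 − 3304.106667 = 545.173333
Sxy = Σxy − (Σx)(Σy)/n = 2995.1 − 3285.333333 = -290.233333
Syy = Σy² − (Σy)²/n = 3798 − 3266.666667 = 531.333333
r = Sxy/√(Sxx·Syy) = -290.233333/√(289668.764444) = -290.233333/538.208848 = -0.539258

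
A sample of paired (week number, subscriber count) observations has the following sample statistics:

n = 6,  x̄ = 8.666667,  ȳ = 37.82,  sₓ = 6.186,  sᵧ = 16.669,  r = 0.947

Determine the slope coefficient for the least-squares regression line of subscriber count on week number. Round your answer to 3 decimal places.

2.552

b = r · sᵧ/sₓ = 0.947 · 16.669/6.186 = 2.551817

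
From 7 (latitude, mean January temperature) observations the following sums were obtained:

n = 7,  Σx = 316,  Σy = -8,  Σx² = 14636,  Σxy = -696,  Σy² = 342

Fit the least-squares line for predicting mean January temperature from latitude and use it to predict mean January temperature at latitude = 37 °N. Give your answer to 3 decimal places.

6.210

Sxx = Σx² − (Σx)²/n = 14636 − 14265.142857 = 370.857143
Sxy = Σxy − (Σx)(Σy)/n = -696 − (-361.142857) = -334.857143
b = Sxy/Sxx = -334.857143/370.857143 = -0.902928
a = ȳ − b·x̄ = -1.142857 − (-0.902928)·45.142857 = 39.617874
ŷ(37) = a + b·37 = 39.617874 + (-0.902928)·37 = 6.209553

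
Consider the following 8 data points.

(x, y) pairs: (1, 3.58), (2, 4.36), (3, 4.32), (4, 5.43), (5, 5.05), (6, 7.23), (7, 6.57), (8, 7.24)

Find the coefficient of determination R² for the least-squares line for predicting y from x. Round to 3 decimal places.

0.878

n = 8, Σx = 36, Σy = 43.78, Σxy = 219.52, Σx² = 204, Σy² = 253.3312
Sxx = Σx² − (Σx)²/n = 204 − 162 = 42
Sxy = Σxy − (Σx)(Σy)/n = 219.52 − 197.01 = 22.51
Syy = Σy² − (Σy)²/n = 253.3312 − 239.58605 = 13.74515
R² = Sxy²/(Sxx·Syy) = (22.51)²/(42·13.74515) = 0.877712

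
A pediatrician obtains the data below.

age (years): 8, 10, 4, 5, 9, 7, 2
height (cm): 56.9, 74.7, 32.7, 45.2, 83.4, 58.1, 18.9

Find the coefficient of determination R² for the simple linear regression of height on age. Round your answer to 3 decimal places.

0.927

n = 7, Σx = 45, Σy = 369.9, Σxy = 2754.1, Σx² = 339, Σy² = 22618.41
Sxx = Σx² − (Σx)²/n = 339 − 289.285714 = 49.714286
Sxy = Σxy − (Σx)(Σy)/n = 2754.1 − 2377.928571 = 376.171429
Syy = Σy² − (Σy)²/n = 22618.41 − 19546.572857 = 3071.837143
R² = Sxy²/(Sxx·Syy) = (376.171429)²/(49.714286·3071.837143) = 0.926600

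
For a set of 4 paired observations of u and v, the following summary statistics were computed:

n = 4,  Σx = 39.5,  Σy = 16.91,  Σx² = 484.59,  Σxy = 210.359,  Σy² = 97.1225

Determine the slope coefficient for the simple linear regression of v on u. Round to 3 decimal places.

Sxx = Σx² − (Σx)²/n = 484.59 − 390.0625 = 94.5275
Sxy = Σxy − (Σx)(Σy)/n = 210.359 − 166.98625 = 43.37275
b = Sxy/Sxx = 43.37275/94.5275 = 0.458837

0.459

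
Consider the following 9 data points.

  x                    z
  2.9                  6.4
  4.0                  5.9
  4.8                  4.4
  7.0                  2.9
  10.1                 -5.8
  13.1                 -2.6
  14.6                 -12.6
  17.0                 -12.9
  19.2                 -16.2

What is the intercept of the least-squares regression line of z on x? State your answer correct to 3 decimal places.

11.345

n = 9, Σx = 92.7, Σy = -30.5, Σxy = -723.36, Σx² = 1240.87
Sxx = Σx² − (Σx)²/n = 1240.87 − 954.81 = 286.06
Sxy = Σxy − (Σx)(Σy)/n = -723.36 − (-314.15) = -409.21
b = Sxy/Sxx = -409.21/286.06 = -1.430504
a = ȳ − b·x̄ = -3.388889 − (-1.430504)·10.3 = 11.345303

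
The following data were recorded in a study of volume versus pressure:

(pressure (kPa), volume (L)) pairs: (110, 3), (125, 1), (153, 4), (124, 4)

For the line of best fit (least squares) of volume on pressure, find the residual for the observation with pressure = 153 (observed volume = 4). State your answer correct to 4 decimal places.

0.3070

n = 4, Σx = 512, Σy = 12, Σxy = 1563, Σx² = 66510
Sxx = Σx² − (Σx)²/n = 66510 − 65536 = 974
Sxy = Σxy − (Σx)(Σy)/n = 1563 − 1536 = 27
b = Sxy/Sxx = 27/974 = 0.027721
a = ȳ − b·x̄ = 3 − 0.027721·128 = -0.548255
ŷ(153) = -0.548255 + 0.027721·153 = 3.693018
residual = y − ŷ = 4 − 3.693018 = 0.306982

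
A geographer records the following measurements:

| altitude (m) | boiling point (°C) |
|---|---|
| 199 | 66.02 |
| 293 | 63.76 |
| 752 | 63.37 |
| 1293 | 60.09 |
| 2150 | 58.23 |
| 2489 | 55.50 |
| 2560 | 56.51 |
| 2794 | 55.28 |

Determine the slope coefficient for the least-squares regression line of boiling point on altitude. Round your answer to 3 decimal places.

-0.004

n = 8, Σx = 12530, Σy = 478.76, Σxy = 719622.19, Σx² = 27540460
Sxx = Σx² − (Σx)²/n = 27540460 − 19625112.5 = 7915347.5
Sxy = Σxy − (Σx)(Σy)/n = 719622.19 − 749857.85 = -30235.66
b = Sxy/Sxx = -30235.66/7915347.5 = -0.003820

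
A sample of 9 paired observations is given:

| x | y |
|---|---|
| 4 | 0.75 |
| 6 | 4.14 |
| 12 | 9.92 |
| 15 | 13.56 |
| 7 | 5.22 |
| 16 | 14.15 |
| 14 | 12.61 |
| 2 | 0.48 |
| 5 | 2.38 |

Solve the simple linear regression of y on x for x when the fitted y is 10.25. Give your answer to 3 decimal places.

n = 9, Σx = 81, Σy = 63.21, Σxy = 802.62, Σx² = 951
Sxx = Σx² − (Σx)²/n = 951 − 729 = 222
Sxy = Σxy − (Σx)(Σy)/n = 802.62 − 568.89 = 233.73
b = Sxy/Sxx = 233.73/222 = 1.052838
a = ȳ − b·x̄ = 7.023333 − 1.052838·9 = -2.452207
Set a + b·x = 10.25: x = (10.25 − (-2.452207)) / 1.052838 = 12.064733

12.065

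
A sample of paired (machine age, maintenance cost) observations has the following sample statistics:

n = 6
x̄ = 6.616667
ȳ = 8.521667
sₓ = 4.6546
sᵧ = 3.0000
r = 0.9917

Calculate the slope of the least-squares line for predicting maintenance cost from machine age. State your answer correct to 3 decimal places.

0.639

b = r · sᵧ/sₓ = 0.9917 · 3/4.6546 = 0.639174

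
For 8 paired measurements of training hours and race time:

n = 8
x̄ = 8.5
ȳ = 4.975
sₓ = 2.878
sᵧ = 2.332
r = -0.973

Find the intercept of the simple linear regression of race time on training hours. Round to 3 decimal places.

11.676

b = r · sᵧ/sₓ = -0.973 · 2.332/2.878 = -0.788407
a = ȳ − b·x̄ = 4.975 − (-0.788407)·8.5 = 11.676461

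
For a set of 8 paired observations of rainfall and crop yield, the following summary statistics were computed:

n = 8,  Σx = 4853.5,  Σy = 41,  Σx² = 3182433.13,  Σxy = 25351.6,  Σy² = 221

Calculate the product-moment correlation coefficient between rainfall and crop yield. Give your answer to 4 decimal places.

0.2968

Sxx = Σx² − (Σx)²/n = 3182433.13 − 2944557.78125 = 237875.34875
Sxy = Σxy − (Σx)(Σy)/n = 25351.6 − 24874.1875 = 477.4125
Syy = Σy² − (Σy)²/n = 221 − 210.125 = 10.875
r = Sxy/√(Sxx·Syy) = 477.4125/√(2586894.417656) = 477.4125/1608.382547 = 0.296828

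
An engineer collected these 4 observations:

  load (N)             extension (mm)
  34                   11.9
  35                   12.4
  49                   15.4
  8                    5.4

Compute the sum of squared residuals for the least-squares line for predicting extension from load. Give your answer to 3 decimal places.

n = 4, Σx = 126, Σy = 45.1, Σxy = 1636.4, Σx² = 4846, Σy² = 561.69
Sxx = Σx² − (Σx)²/n = 4846 − 3969 = 877
Sxy = Σxy − (Σx)(Σy)/n = 1636.4 − 1420.65 = 215.75
Syy = Σy² − (Σy)²/n = 561.69 − 508.5025 = 53.1875
b = Sxy/Sxx = 215.75/877 = 0.246009
SSE = Syy − b·Sxy = 53.1875 − 0.246009·215.75 = 0.111032

0.111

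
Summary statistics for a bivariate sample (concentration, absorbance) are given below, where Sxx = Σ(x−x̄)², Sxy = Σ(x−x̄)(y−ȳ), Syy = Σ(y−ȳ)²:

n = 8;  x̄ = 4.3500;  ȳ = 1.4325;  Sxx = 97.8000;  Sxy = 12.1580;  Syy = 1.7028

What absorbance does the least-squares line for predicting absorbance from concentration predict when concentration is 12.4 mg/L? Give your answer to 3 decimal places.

2.433

b = Sxy/Sxx = 12.158/97.8 = 0.124315
a = ȳ − b·x̄ = 1.4325 − 0.124315·4.35 = 0.891730
ŷ(12.4) = a + b·12.4 = 0.891730 + 0.124315·12.4 = 2.433235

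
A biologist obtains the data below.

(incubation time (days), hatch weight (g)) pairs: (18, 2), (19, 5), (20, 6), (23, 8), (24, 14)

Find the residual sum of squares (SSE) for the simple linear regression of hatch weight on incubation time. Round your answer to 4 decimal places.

n = 5, Σx = 104, Σy = 35, Σxy = 771, Σx² = 2190, Σy² = 325
Sxx = Σx² − (Σx)²/n = 2190 − 2163.2 = 26.8
Sxy = Σxy − (Σx)(Σy)/n = 771 − 728 = 43
Syy = Σy² − (Σy)²/n = 325 − 245 = 80
b = Sxy/Sxx = 43/26.8 = 1.604478
SSE = Syy − b·Sxy = 80 − 1.604478·43 = 11.007463

11.0075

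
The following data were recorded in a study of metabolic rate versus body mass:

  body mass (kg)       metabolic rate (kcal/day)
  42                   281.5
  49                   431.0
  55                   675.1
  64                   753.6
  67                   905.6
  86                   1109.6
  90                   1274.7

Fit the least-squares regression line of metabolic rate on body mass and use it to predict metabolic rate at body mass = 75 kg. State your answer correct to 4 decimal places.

973.9500

n = 7, Σx = 453, Σy = 5431.1, Σxy = 389126.7, Σx² = 31271
Sxx = Σx² − (Σx)²/n = 31271 − 29315.571429 = 1955.428571
Sxy = Σxy − (Σx)(Σy)/n = 389126.7 − 351469.757143 = 37656.942857
b = Sxy/Sxx = 37656.942857/1955.428571 = 19.257642
a = ȳ − b·x̄ = 775.871429 − 19.257642·64.714286 = -470.373101
ŷ(75) = a + b·75 = -470.373101 + 19.257642·75 = 973.950029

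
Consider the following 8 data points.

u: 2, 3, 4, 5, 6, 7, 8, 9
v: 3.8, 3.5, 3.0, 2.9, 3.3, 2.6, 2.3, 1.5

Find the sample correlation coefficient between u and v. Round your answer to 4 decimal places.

n = 8, Σx = 44, Σy = 22.9, Σxy = 114.5, Σx² = 284, Σy² = 69.29
Sxx = Σx² − (Σx)²/n = 284 − 242 = 42
Sxy = Σxy − (Σx)(Σy)/n = 114.5 − 125.95 = -11.45
Syy = Σy² − (Σy)²/n = 69.29 − 65.55125 = 3.73875
r = Sxy/√(Sxx·Syy) = -11.45/√(157.0275) = -11.45/12.531061 = -0.913729

-0.9137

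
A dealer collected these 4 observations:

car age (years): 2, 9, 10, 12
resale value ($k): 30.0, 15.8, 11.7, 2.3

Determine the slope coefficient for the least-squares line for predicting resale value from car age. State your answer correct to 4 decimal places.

-2.5824

n = 4, Σx = 33, Σy = 59.8, Σxy = 346.8, Σx² = 329
Sxx = Σx² − (Σx)²/n = 329 − 272.25 = 56.75
Sxy = Σxy − (Σx)(Σy)/n = 346.8 − 493.35 = -146.55
b = Sxy/Sxx = -146.55/56.75 = -2.582379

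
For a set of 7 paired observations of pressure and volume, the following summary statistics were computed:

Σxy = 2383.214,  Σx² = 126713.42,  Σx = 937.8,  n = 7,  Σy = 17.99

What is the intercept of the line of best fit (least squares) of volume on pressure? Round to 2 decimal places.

Sxx = Σx² − (Σx)²/n = 126713.42 − 125638.405714 = 1075.014286
Sxy = Σxy − (Σx)(Σy)/n = 2383.214 − 2410.146 = -26.932
b = Sxy/Sxx = -26.932/1075.014286 = -0.025053
a = ȳ − b·x̄ = 2.57 − (-0.025053)·133.971429 = 5.926345

5.93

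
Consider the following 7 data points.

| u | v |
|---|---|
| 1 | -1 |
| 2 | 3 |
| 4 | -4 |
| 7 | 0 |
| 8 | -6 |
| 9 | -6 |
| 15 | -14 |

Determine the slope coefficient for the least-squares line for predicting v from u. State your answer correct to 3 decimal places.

n = 7, Σx = 46, Σy = -28, Σxy = -323, Σx² = 440
Sxx = Σx² − (Σx)²/n = 440 − 302.285714 = 137.714286
Sxy = Σxy − (Σx)(Σy)/n = -323 − (-184) = -139
b = Sxy/Sxx = -139/137.714286 = -1.009336

-1.009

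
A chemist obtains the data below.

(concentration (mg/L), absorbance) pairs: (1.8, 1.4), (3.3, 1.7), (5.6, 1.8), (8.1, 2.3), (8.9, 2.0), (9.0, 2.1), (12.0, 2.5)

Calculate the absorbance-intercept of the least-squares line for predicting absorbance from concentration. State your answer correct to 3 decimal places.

1.286

n = 7, Σx = 48.7, Σy = 13.8, Σxy = 103.54, Σx² = 415.31
Sxx = Σx² − (Σx)²/n = 415.31 − 338.812857 = 76.497143
Sxy = Σxy − (Σx)(Σy)/n = 103.54 − 96.008571 = 7.531429
b = Sxy/Sxx = 7.531429/76.497143 = 0.098454
a = ȳ − b·x̄ = 1.971429 − 0.098454·6.957143 = 1.286472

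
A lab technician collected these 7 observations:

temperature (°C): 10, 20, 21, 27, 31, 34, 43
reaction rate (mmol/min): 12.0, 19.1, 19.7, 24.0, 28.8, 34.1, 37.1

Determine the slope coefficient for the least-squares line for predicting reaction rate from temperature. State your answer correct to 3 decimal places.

0.817

n = 7, Σx = 186, Σy = 174.8, Σxy = 5211.2, Σx² = 5636
Sxx = Σx² − (Σx)²/n = 5636 − 4942.285714 = 693.714286
Sxy = Σxy − (Σx)(Σy)/n = 5211.2 − 4644.685714 = 566.514286
b = Sxy/Sxx = 566.514286/693.714286 = 0.816639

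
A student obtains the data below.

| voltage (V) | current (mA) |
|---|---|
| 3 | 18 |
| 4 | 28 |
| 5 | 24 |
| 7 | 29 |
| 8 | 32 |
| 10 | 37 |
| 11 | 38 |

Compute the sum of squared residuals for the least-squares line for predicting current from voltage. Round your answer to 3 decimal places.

35.336

n = 7, Σx = 48, Σy = 206, Σxy = 1533, Σx² = 384, Σy² = 6362
Sxx = Σx² − (Σx)²/n = 384 − 329.142857 = 54.857143
Sxy = Σxy − (Σx)(Σy)/n = 1533 − 1412.571429 = 120.428571
Syy = Σy² − (Σy)²/n = 6362 − 6062.285714 = 299.714286
b = Sxy/Sxx = 120.428571/54.857143 = 2.195312
SSE = Syy − b·Sxy = 299.714286 − 2.195312·120.428571 = 35.335938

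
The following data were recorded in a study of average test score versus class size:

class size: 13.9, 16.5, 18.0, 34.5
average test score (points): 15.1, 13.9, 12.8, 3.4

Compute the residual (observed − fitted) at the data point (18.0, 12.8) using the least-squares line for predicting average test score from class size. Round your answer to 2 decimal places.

n = 4, Σx = 82.9, Σy = 45.2, Σxy = 786.94, Σx² = 1979.71
Sxx = Σx² − (Σx)²/n = 1979.71 − 1718.1025 = 261.6075
Sxy = Σxy − (Σx)(Σy)/n = 786.94 − 936.77 = -149.83
b = Sxy/Sxx = -149.83/261.6075 = -0.572728
a = ȳ − b·x̄ = 11.3 − (-0.572728)·20.725 = 23.169793
ŷ(18.0) = 23.169793 + (-0.572728)·18 = 12.860684
residual = y − ŷ = 12.8 − 12.860684 = -0.060684

-0.06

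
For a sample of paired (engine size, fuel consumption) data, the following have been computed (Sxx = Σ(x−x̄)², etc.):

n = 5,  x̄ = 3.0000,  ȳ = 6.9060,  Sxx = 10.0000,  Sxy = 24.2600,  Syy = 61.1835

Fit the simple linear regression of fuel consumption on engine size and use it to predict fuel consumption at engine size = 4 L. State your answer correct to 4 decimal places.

9.3320

b = Sxy/Sxx = 24.26/10 = 2.426
a = ȳ − b·x̄ = 6.906 − 2.426·3 = -0.372
ŷ(4) = a + b·4 = -0.372 + 2.426·4 = 9.332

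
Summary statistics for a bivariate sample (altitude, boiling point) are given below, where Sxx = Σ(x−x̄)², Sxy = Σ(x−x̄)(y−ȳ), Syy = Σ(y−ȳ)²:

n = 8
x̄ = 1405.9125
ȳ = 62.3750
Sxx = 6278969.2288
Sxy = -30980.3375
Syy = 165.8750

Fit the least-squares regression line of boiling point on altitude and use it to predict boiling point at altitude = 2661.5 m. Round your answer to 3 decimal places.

56.180

b = Sxy/Sxx = -30980.3375/6278969.2288 = -0.004934
a = ȳ − b·x̄ = 62.375 − (-0.004934)·1405.9125 = 69.311751
ŷ(2661.5) = a + b·2661.5 = 69.311751 + (-0.004934)·2661.5 = 56.179951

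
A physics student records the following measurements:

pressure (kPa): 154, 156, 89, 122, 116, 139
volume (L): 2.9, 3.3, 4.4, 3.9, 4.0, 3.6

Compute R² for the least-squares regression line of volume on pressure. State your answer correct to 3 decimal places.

0.906

n = 6, Σx = 776, Σy = 22.1, Σxy = 2793.2, Σx² = 103634, Σy² = 82.83
Sxx = Σx² − (Σx)²/n = 103634 − 100362.666667 = 3271.333333
Sxy = Σxy − (Σx)(Σy)/n = 2793.2 − 2858.266667 = -65.066667
Syy = Σy² − (Σy)²/n = 82.83 − 81.401667 = 1.428333
R² = Sxy²/(Sxx·Syy) = (-65.066667)²/(3271.333333·1.428333) = 0.906072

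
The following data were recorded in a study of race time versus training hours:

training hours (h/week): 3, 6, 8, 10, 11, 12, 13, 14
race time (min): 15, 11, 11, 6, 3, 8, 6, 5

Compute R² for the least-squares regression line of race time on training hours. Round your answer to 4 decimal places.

n = 8, Σx = 77, Σy = 65, Σxy = 536, Σx² = 839, Σy² = 637
Sxx = Σx² − (Σx)²/n = 839 − 741.125 = 97.875
Sxy = Σxy − (Σx)(Σy)/n = 536 − 625.625 = -89.625
Syy = Σy² − (Σy)²/n = 637 − 528.125 = 108.875
R² = Sxy²/(Sxx·Syy) = (-89.625)²/(97.875·108.875) = 0.753804

0.7538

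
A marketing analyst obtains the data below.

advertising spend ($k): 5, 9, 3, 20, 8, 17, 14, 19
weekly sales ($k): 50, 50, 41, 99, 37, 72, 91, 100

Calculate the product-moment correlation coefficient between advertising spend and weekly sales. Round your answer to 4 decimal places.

0.9023

n = 8, Σx = 95, Σy = 540, Σxy = 7497, Σx² = 1425, Σy² = 41316
Sxx = Σx² − (Σx)²/n = 1425 − 1128.125 = 296.875
Sxy = Σxy − (Σx)(Σy)/n = 7497 − 6412.5 = 1084.5
Syy = Σy² − (Σy)²/n = 41316 − 36450 = 4866
r = Sxy/√(Sxx·Syy) = 1084.5/√(1444593.75) = 1084.5/1201.912538 = 0.902312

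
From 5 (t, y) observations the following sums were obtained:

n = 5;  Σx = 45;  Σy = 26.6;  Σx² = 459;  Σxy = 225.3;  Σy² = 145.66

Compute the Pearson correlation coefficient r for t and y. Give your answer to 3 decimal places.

-0.942

Sxx = Σx² − (Σx)²/n = 459 − 405 = 54
Sxy = Σxy − (Σx)(Σy)/n = 225.3 − 239.4 = -14.1
Syy = Σy² − (Σy)²/n = 145.66 − 141.512 = 4.148
r = Sxy/√(Sxx·Syy) = -14.1/√(223.992) = -14.1/14.966362 = -0.942113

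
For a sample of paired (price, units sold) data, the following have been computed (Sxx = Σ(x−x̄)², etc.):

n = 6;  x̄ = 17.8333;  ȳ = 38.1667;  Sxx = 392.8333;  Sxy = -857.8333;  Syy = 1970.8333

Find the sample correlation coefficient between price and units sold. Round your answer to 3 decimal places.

r = Sxy/√(Sxx·Syy) = -857.8333/√(774208.948989) = -857.8333/879.891442 = -0.974931

-0.975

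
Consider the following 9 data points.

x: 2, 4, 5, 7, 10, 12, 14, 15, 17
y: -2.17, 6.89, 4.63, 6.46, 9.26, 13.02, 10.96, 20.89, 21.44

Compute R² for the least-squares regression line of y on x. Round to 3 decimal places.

0.858

n = 9, Σx = 86, Σy = 91.38, Σxy = 1171.7, Σx² = 1048, Σy² = 1386.8048
Sxx = Σx² − (Σx)²/n = 1048 − 821.777778 = 226.222222
Sxy = Σxy − (Σx)(Σy)/n = 1171.7 − 873.186667 = 298.513333
Syy = Σy² − (Σy)²/n = 1386.8048 − 927.8116 = 458.9932
R² = Sxy²/(Sxx·Syy) = (298.513333)²/(226.222222·458.9932) = 0.858195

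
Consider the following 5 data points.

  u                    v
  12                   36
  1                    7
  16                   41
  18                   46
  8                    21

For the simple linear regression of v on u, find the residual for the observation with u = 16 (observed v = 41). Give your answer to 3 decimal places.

n = 5, Σx = 55, Σy = 151, Σxy = 2091, Σx² = 789
Sxx = Σx² − (Σx)²/n = 789 − 605 = 184
Sxy = Σxy − (Σx)(Σy)/n = 2091 − 1661 = 430
b = Sxy/Sxx = 430/184 = 2.336957
a = ȳ − b·x̄ = 30.2 − 2.336957·11 = 4.493478
ŷ(16) = 4.493478 + 2.336957·16 = 41.884783
residual = y − ŷ = 41 − 41.884783 = -0.884783

-0.885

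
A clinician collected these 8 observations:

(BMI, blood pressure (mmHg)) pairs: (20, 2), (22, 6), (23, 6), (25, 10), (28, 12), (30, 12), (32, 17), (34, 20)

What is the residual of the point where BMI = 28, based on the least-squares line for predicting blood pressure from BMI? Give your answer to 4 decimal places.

n = 8, Σx = 214, Σy = 85, Σxy = 2480, Σx² = 5902
Sxx = Σx² − (Σx)²/n = 5902 − 5724.5 = 177.5
Sxy = Σxy − (Σx)(Σy)/n = 2480 − 2273.75 = 206.25
b = Sxy/Sxx = 206.25/177.5 = 1.161972
a = ȳ − b·x̄ = 10.625 − 1.161972·26.75 = -20.457746
ŷ(28) = -20.457746 + 1.161972·28 = 12.077465
residual = y − ŷ = 12 − 12.077465 = -0.077465

-0.0775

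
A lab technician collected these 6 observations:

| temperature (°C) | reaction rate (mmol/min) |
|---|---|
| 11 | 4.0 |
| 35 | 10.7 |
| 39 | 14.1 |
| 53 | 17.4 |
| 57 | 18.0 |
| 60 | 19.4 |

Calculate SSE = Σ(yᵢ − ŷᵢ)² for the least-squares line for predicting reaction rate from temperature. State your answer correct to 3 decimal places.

2.638

n = 6, Σx = 255, Σy = 83.6, Σxy = 4080.6, Σx² = 12525, Σy² = 1332.42
Sxx = Σx² − (Σx)²/n = 12525 − 10837.5 = 1687.5
Sxy = Σxy − (Σx)(Σy)/n = 4080.6 − 3553 = 527.6
Syy = Σy² − (Σy)²/n = 1332.42 − 1164.826667 = 167.593333
b = Sxy/Sxx = 527.6/1687.5 = 0.312652
SSE = Syy − b·Sxy = 167.593333 − 0.312652·527.6 = 2.638216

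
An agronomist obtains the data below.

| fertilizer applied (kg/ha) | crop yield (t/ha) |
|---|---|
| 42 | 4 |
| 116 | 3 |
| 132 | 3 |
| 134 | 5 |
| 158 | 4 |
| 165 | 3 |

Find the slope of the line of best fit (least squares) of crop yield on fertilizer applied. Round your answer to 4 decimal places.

-0.0031

n = 6, Σx = 747, Σy = 22, Σxy = 2709, Σx² = 102789
Sxx = Σx² − (Σx)²/n = 102789 − 93001.5 = 9787.5
Sxy = Σxy − (Σx)(Σy)/n = 2709 − 2739 = -30
b = Sxy/Sxx = -30/9787.5 = -0.003065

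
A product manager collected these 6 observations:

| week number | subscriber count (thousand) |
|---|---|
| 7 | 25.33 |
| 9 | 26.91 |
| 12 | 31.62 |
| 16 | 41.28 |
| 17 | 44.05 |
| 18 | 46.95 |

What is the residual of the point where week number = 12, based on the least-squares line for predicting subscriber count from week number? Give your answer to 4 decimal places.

-2.0489

n = 6, Σx = 79, Σy = 216.14, Σxy = 3053.37, Σx² = 1143
Sxx = Σx² − (Σx)²/n = 1143 − 1040.166667 = 102.833333
Sxy = Σxy − (Σx)(Σy)/n = 3053.37 − 2845.843333 = 207.526667
b = Sxy/Sxx = 207.526667/102.833333 = 2.018088
a = ȳ − b·x̄ = 36.023333 − 2.018088·13.166667 = 9.451848
ŷ(12) = 9.451848 + 2.018088·12 = 33.668898
residual = y − ŷ = 31.62 − 33.668898 = -2.048898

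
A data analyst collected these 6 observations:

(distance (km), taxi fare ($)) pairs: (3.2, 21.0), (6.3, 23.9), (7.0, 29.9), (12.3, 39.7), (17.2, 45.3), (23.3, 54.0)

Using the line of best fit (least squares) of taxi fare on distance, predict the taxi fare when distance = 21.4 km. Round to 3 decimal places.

n = 6, Σx = 69.3, Σy = 213.8, Σxy = 2952.74, Σx² = 1088.95
Sxx = Σx² − (Σx)²/n = 1088.95 − 800.415 = 288.535
Sxy = Σxy − (Σx)(Σy)/n = 2952.74 − 2469.39 = 483.35
b = Sxy/Sxx = 483.35/288.535 = 1.675187
a = ȳ − b·x̄ = 35.633333 − 1.675187·11.55 = 16.284927
ŷ(21.4) = a + b·21.4 = 16.284927 + 1.675187·21.4 = 52.133923

52.134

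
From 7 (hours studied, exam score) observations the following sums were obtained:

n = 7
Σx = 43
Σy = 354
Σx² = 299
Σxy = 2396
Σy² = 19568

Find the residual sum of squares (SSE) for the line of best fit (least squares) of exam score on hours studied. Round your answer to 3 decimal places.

259.098

Sxx = Σx² − (Σx)²/n = 299 − 264.142857 = 34.857143
Sxy = Σxy − (Σx)(Σy)/n = 2396 − 2174.571429 = 221.428571
Syy = Σy² − (Σy)²/n = 19568 − 17902.285714 = 1665.714286
b = Sxy/Sxx = 221.428571/34.857143 = 6.352459
SSE = Syy − b·Sxy = 1665.714286 − 6.352459·221.428571 = 259.098361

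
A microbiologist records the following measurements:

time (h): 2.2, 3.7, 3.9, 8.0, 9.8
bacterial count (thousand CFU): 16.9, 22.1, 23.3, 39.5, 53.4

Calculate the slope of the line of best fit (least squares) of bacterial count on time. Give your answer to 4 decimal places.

n = 5, Σx = 27.6, Σy = 155.2, Σxy = 1049.14, Σx² = 193.78
Sxx = Σx² − (Σx)²/n = 193.78 − 152.352 = 41.428
Sxy = Σxy − (Σx)(Σy)/n = 1049.14 − 856.704 = 192.436
b = Sxy/Sxx = 192.436/41.428 = 4.645071

4.6451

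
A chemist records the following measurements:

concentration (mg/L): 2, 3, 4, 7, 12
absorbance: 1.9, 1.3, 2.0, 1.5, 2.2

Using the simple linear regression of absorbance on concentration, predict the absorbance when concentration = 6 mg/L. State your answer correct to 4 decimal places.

1.7969

n = 5, Σx = 28, Σy = 8.9, Σxy = 52.6, Σx² = 222
Sxx = Σx² − (Σx)²/n = 222 − 156.8 = 65.2
Sxy = Σxy − (Σx)(Σy)/n = 52.6 − 49.84 = 2.76
b = Sxy/Sxx = 2.76/65.2 = 0.042331
a = ȳ − b·x̄ = 1.78 − 0.042331·5.6 = 1.542945
ŷ(6) = a + b·6 = 1.542945 + 0.042331·6 = 1.796933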